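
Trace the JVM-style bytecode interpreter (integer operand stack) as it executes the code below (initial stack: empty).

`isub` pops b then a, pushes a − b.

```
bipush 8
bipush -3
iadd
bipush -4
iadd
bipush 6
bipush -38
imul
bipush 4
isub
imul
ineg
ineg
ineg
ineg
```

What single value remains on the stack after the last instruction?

-232

bipush 8   : 8
bipush -3  : 8 -3
iadd       : 5
bipush -4  : 5 -4
iadd       : 1
bipush 6   : 1 6
bipush -38 : 1 6 -38
imul       : 1 -228
bipush 4   : 1 -228 4
isub       : 1 -232
imul       : -232
ineg       : 232
ineg       : -232
ineg       : 232
ineg       : -232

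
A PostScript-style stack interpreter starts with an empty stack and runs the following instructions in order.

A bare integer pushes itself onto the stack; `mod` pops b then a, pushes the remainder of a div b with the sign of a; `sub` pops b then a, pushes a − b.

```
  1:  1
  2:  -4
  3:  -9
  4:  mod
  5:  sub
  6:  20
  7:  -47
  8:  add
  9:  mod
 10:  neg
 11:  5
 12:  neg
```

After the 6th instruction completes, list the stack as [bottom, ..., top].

1   → [1]
-4  → [1, -4]
-9  → [1, -4, -9]
mod → [1, -4]
sub → [5]
20  → [5, 20]

[5, 20]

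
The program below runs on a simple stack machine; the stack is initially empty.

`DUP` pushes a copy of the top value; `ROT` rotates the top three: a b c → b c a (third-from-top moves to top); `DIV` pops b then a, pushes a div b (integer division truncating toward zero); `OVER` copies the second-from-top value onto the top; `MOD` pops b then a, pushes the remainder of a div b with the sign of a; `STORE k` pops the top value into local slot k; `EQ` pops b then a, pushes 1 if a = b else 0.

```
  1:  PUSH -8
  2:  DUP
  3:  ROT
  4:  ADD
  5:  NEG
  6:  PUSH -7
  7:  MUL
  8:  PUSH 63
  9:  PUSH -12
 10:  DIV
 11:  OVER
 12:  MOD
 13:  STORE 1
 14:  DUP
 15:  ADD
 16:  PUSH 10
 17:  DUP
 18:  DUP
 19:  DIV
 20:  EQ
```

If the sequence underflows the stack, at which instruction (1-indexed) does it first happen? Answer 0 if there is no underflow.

PUSH -8 -> -8
DUP     -> -8 -8
ROT  — needs 3 operands, stack has 2 → underflow

3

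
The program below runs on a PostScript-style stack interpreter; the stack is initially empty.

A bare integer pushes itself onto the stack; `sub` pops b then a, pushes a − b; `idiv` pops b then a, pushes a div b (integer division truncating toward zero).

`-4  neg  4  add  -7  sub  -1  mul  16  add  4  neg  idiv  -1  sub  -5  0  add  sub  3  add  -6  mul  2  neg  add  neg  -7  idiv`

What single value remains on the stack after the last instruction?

-8

-4   → [-4]
neg  → [4]
4    → [4, 4]
add  → [8]
-7   → [8, -7]
sub  → [15]
-1   → [15, -1]
mul  → [-15]
16   → [-15, 16]
add  → [1]
4    → [1, 4]
neg  → [1, -4]
idiv → [0]
-1   → [0, -1]
sub  → [1]
-5   → [1, -5]
0    → [1, -5, 0]
add  → [1, -5]
sub  → [6]
3    → [6, 3]
add  → [9]
-6   → [9, -6]
mul  → [-54]
2    → [-54, 2]
neg  → [-54, -2]
add  → [-56]
neg  → [56]
-7   → [56, -7]
idiv → [-8]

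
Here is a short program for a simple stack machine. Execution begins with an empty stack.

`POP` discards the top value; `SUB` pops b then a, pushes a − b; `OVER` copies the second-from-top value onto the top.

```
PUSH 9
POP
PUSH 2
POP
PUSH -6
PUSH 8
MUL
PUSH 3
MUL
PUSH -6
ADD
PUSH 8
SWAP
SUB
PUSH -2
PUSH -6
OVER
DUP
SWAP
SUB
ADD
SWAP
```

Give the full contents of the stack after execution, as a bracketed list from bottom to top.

PUSH 9  : [9]
POP     : []
PUSH 2  : [2]
POP     : []
PUSH -6 : [-6]
PUSH 8  : [-6, 8]
MUL     : [-48]
PUSH 3  : [-48, 3]
MUL     : [-144]
PUSH -6 : [-144, -6]
ADD     : [-150]
PUSH 8  : [-150, 8]
SWAP    : [8, -150]
SUB     : [158]
PUSH -2 : [158, -2]
PUSH -6 : [158, -2, -6]
OVER    : [158, -2, -6, -2]
DUP     : [158, -2, -6, -2, -2]
SWAP    : [158, -2, -6, -2, -2]
SUB     : [158, -2, -6, 0]
ADD     : [158, -2, -6]
SWAP    : [158, -6, -2]

[158, -6, -2]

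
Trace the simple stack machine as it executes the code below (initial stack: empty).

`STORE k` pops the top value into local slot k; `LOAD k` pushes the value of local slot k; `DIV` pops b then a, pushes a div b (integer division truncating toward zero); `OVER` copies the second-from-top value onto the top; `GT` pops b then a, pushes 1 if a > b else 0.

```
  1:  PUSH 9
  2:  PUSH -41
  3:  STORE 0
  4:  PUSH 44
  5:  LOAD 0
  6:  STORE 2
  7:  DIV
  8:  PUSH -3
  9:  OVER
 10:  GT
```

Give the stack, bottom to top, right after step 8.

[0, -3]

PUSH 9   → [9]
PUSH -41 → [9, -41]
STORE 0  → [9]
PUSH 44  → [9, 44]
LOAD 0   → [9, 44, -41]
STORE 2  → [9, 44]
DIV      → [0]
PUSH -3  → [0, -3]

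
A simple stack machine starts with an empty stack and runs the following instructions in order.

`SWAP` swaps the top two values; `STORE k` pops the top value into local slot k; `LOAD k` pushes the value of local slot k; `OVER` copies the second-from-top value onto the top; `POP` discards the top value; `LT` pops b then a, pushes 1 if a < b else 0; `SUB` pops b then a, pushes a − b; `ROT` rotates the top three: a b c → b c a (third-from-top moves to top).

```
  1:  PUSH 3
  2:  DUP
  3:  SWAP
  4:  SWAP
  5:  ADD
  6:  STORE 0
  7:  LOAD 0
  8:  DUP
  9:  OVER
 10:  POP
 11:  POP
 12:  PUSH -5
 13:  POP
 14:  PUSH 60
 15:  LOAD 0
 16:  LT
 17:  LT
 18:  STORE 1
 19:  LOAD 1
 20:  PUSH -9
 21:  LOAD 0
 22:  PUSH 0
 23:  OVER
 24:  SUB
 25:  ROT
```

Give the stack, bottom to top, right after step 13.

[6]

PUSH 3   [3]
DUP      [3, 3]
SWAP     [3, 3]
SWAP     [3, 3]
ADD      [6]
STORE 0  []
LOAD 0   [6]
DUP      [6, 6]
OVER     [6, 6, 6]
POP      [6, 6]
POP      [6]
PUSH -5  [6, -5]
POP      [6]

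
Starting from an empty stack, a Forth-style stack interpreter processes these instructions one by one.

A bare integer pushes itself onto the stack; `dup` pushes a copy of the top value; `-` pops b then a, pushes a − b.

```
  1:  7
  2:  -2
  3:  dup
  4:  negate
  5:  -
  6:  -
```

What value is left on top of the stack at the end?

7      : 7
-2     : 7 -2
dup    : 7 -2 -2
negate : 7 -2 2
-      : 7 -4
-      : 11

11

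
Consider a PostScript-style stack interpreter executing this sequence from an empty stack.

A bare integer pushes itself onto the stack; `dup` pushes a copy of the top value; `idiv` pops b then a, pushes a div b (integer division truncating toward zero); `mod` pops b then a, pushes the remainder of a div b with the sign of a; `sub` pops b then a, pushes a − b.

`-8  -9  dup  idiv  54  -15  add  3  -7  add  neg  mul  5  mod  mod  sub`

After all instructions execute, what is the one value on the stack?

-8

-8   : [-8]
-9   : [-8, -9]
dup  : [-8, -9, -9]
idiv : [-8, 1]
54   : [-8, 1, 54]
-15  : [-8, 1, 54, -15]
add  : [-8, 1, 39]
3    : [-8, 1, 39, 3]
-7   : [-8, 1, 39, 3, -7]
add  : [-8, 1, 39, -4]
neg  : [-8, 1, 39, 4]
mul  : [-8, 1, 156]
5    : [-8, 1, 156, 5]
mod  : [-8, 1, 1]
mod  : [-8, 0]
sub  : [-8]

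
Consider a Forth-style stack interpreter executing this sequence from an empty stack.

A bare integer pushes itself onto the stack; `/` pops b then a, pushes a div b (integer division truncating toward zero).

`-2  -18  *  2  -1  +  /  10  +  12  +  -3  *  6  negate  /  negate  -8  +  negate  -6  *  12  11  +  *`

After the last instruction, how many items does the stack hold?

-2     : -2
-18    : -2 -18
*      : 36
2      : 36 2
-1     : 36 2 -1
+      : 36 1
/      : 36
10     : 36 10
+      : 46
12     : 46 12
+      : 58
-3     : 58 -3
*      : -174
6      : -174 6
negate : -174 -6
/      : 29
negate : -29
-8     : -29 -8
+      : -37
negate : 37
-6     : 37 -6
*      : -222
12     : -222 12
11     : -222 12 11
+      : -222 23
*      : -5106

1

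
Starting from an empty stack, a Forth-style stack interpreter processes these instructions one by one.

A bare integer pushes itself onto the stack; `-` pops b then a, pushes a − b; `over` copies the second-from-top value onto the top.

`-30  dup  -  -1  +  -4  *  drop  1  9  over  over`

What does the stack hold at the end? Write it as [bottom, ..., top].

-30  → [-30]
dup  → [-30, -30]
-    → [0]
-1   → [0, -1]
+    → [-1]
-4   → [-1, -4]
*    → [4]
drop → []
1    → [1]
9    → [1, 9]
over → [1, 9, 1]
over → [1, 9, 1, 9]

[1, 9, 1, 9]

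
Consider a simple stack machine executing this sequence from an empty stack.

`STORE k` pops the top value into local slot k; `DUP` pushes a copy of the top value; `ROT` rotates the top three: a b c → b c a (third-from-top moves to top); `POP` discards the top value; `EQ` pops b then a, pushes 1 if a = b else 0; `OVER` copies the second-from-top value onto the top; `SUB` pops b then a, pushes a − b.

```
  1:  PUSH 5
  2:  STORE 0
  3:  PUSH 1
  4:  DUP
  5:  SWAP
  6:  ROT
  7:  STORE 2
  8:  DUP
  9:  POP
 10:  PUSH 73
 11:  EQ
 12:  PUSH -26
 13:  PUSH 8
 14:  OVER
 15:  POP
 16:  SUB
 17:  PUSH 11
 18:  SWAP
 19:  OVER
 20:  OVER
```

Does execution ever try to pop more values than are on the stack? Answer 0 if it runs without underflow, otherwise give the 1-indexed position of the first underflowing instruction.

PUSH 5   [5]
STORE 0  []
PUSH 1   [1]
DUP      [1, 1]
SWAP     [1, 1]
ROT  — needs 3 operands, stack has 2 → underflow

6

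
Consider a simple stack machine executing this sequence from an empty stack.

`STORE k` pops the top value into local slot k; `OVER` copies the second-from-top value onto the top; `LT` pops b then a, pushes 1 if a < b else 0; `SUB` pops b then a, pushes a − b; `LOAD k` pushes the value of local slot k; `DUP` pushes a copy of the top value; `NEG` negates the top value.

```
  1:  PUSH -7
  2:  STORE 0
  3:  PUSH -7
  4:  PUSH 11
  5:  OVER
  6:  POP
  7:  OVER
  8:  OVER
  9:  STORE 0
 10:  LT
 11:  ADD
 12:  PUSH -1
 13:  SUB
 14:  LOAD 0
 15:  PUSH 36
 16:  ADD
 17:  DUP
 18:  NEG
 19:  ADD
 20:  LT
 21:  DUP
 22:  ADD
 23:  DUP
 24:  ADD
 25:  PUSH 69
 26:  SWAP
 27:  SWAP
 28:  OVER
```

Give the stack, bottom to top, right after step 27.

PUSH -7 → -7
STORE 0 → (empty)
PUSH -7 → -7
PUSH 11 → -7 11
OVER    → -7 11 -7
POP     → -7 11
OVER    → -7 11 -7
OVER    → -7 11 -7 11
STORE 0 → -7 11 -7
LT      → -7 0
ADD     → -7
PUSH -1 → -7 -1
SUB     → -6
LOAD 0  → -6 11
PUSH 36 → -6 11 36
ADD     → -6 47
DUP     → -6 47 47
NEG     → -6 47 -47
ADD     → -6 0
LT      → 1
DUP     → 1 1
ADD     → 2
DUP     → 2 2
ADD     → 4
PUSH 69 → 4 69
SWAP    → 69 4
SWAP    → 4 69

[4, 69]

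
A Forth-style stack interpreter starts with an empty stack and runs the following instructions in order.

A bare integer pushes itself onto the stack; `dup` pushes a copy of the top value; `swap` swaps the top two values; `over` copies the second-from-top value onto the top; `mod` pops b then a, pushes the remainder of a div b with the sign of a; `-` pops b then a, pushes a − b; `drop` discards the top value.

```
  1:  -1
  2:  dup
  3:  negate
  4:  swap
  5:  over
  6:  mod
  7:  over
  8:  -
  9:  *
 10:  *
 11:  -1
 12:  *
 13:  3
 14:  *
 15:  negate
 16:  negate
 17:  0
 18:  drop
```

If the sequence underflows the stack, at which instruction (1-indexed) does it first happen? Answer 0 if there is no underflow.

-1      [-1]
dup     [-1, -1]
negate  [-1, 1]
swap    [1, -1]
over    [1, -1, 1]
mod     [1, 0]
over    [1, 0, 1]
-       [1, -1]
*       [-1]
*  — needs 2 operands, stack has 1 → underflow

10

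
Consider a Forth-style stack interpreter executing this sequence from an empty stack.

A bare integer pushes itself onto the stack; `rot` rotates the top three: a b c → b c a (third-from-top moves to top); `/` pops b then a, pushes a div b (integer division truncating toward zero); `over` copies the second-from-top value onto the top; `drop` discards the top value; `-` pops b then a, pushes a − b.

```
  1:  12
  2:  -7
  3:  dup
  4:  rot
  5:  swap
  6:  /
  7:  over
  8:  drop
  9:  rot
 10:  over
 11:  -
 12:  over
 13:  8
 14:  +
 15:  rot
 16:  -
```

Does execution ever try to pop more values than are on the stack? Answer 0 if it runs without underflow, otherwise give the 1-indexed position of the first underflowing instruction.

9

12   : 12
-7   : 12 -7
dup  : 12 -7 -7
rot  : -7 -7 12
swap : -7 12 -7
/    : -7 -1
over : -7 -1 -7
drop : -7 -1
rot  — needs 3 operands, stack has 2 → underflow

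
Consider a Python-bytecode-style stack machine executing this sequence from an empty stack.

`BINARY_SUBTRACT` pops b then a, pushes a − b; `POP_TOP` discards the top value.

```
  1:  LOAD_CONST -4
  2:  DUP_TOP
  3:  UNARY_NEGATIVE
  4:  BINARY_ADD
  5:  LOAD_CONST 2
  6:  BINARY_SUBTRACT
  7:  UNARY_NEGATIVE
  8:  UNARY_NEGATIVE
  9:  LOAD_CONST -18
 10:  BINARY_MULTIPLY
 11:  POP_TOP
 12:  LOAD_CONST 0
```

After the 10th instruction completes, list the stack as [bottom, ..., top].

[36]

LOAD_CONST -4   : -4
DUP_TOP         : -4 -4
UNARY_NEGATIVE  : -4 4
BINARY_ADD      : 0
LOAD_CONST 2    : 0 2
BINARY_SUBTRACT : -2
UNARY_NEGATIVE  : 2
UNARY_NEGATIVE  : -2
LOAD_CONST -18  : -2 -18
BINARY_MULTIPLY : 36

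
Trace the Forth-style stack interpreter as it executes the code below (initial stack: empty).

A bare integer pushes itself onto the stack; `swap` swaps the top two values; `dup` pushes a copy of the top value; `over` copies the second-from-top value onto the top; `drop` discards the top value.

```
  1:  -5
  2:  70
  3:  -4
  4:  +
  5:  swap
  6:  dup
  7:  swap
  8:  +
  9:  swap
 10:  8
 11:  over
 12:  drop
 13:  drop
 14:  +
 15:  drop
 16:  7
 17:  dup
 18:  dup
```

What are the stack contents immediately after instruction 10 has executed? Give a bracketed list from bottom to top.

-5   → -5
70   → -5 70
-4   → -5 70 -4
+    → -5 66
swap → 66 -5
dup  → 66 -5 -5
swap → 66 -5 -5
+    → 66 -10
swap → -10 66
8    → -10 66 8

[-10, 66, 8]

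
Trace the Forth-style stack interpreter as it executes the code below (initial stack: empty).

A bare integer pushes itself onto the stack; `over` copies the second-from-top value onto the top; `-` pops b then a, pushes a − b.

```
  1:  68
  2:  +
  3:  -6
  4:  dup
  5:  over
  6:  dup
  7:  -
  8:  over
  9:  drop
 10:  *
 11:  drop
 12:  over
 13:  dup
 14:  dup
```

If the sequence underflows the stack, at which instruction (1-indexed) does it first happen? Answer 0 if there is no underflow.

2

68 -> 68
+  — needs 2 operands, stack has 1 → underflow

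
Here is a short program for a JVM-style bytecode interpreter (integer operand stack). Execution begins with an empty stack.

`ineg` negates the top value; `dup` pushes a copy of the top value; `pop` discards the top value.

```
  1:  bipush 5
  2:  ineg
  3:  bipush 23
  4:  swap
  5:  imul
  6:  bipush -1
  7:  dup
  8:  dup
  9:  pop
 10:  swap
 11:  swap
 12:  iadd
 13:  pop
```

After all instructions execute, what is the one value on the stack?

-115

bipush 5  -> [5]
ineg      -> [-5]
bipush 23 -> [-5, 23]
swap      -> [23, -5]
imul      -> [-115]
bipush -1 -> [-115, -1]
dup       -> [-115, -1, -1]
dup       -> [-115, -1, -1, -1]
pop       -> [-115, -1, -1]
swap      -> [-115, -1, -1]
swap      -> [-115, -1, -1]
iadd      -> [-115, -2]
pop       -> [-115]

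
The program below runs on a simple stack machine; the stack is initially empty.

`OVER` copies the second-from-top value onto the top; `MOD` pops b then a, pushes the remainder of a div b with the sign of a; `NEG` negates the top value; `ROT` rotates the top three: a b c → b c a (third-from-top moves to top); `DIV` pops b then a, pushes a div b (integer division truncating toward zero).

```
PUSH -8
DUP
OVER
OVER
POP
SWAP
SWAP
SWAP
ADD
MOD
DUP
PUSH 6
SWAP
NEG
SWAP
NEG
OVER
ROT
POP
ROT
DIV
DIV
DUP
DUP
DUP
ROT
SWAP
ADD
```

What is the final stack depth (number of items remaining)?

3

PUSH -8 : [-8]
DUP     : [-8, -8]
OVER    : [-8, -8, -8]
OVER    : [-8, -8, -8, -8]
POP     : [-8, -8, -8]
SWAP    : [-8, -8, -8]
SWAP    : [-8, -8, -8]
SWAP    : [-8, -8, -8]
ADD     : [-8, -16]
MOD     : [-8]
DUP     : [-8, -8]
PUSH 6  : [-8, -8, 6]
SWAP    : [-8, 6, -8]
NEG     : [-8, 6, 8]
SWAP    : [-8, 8, 6]
NEG     : [-8, 8, -6]
OVER    : [-8, 8, -6, 8]
ROT     : [-8, -6, 8, 8]
POP     : [-8, -6, 8]
ROT     : [-6, 8, -8]
DIV     : [-6, -1]
DIV     : [6]
DUP     : [6, 6]
DUP     : [6, 6, 6]
DUP     : [6, 6, 6, 6]
ROT     : [6, 6, 6, 6]
SWAP    : [6, 6, 6, 6]
ADD     : [6, 6, 12]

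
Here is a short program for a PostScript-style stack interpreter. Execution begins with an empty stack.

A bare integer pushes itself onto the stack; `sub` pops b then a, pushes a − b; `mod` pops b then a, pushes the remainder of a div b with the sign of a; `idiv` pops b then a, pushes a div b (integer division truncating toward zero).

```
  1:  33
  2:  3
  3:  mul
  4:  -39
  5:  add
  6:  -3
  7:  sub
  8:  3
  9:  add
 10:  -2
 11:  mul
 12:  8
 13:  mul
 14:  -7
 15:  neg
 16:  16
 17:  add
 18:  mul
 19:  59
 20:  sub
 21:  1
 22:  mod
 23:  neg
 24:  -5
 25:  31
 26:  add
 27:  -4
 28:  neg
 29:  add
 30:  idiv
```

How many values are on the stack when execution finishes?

33   -> [33]
3    -> [33, 3]
mul  -> [99]
-39  -> [99, -39]
add  -> [60]
-3   -> [60, -3]
sub  -> [63]
3    -> [63, 3]
add  -> [66]
-2   -> [66, -2]
mul  -> [-132]
8    -> [-132, 8]
mul  -> [-1056]
-7   -> [-1056, -7]
neg  -> [-1056, 7]
16   -> [-1056, 7, 16]
add  -> [-1056, 23]
mul  -> [-24288]
59   -> [-24288, 59]
sub  -> [-24347]
1    -> [-24347, 1]
mod  -> [0]
neg  -> [0]
-5   -> [0, -5]
31   -> [0, -5, 31]
add  -> [0, 26]
-4   -> [0, 26, -4]
neg  -> [0, 26, 4]
add  -> [0, 30]
idiv -> [0]

1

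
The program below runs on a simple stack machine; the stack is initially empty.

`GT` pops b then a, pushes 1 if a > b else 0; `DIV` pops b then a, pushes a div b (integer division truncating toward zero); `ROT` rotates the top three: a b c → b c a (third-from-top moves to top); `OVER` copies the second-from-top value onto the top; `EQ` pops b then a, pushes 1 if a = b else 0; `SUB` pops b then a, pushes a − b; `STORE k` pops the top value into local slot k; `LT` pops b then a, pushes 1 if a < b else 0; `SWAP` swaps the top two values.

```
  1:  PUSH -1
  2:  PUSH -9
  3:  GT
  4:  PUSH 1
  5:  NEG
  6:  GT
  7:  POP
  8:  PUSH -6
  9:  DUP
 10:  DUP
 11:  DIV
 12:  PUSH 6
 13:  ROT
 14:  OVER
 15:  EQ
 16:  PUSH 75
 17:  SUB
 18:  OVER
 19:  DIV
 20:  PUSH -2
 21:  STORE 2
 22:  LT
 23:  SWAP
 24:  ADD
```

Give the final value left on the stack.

PUSH -1 → [-1]
PUSH -9 → [-1, -9]
GT      → [1]
PUSH 1  → [1, 1]
NEG     → [1, -1]
GT      → [1]
POP     → []
PUSH -6 → [-6]
DUP     → [-6, -6]
DUP     → [-6, -6, -6]
DIV     → [-6, 1]
PUSH 6  → [-6, 1, 6]
ROT     → [1, 6, -6]
OVER    → [1, 6, -6, 6]
EQ      → [1, 6, 0]
PUSH 75 → [1, 6, 0, 75]
SUB     → [1, 6, -75]
OVER    → [1, 6, -75, 6]
DIV     → [1, 6, -12]
PUSH -2 → [1, 6, -12, -2]
STORE 2 → [1, 6, -12]
LT      → [1, 0]
SWAP    → [0, 1]
ADD     → [1]

1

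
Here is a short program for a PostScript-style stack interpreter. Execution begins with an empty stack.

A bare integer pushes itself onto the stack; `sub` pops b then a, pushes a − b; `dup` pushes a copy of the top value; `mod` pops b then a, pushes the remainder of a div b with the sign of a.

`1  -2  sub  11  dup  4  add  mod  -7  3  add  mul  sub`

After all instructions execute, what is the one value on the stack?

1   → [1]
-2  → [1, -2]
sub → [3]
11  → [3, 11]
dup → [3, 11, 11]
4   → [3, 11, 11, 4]
add → [3, 11, 15]
mod → [3, 11]
-7  → [3, 11, -7]
3   → [3, 11, -7, 3]
add → [3, 11, -4]
mul → [3, -44]
sub → [47]

47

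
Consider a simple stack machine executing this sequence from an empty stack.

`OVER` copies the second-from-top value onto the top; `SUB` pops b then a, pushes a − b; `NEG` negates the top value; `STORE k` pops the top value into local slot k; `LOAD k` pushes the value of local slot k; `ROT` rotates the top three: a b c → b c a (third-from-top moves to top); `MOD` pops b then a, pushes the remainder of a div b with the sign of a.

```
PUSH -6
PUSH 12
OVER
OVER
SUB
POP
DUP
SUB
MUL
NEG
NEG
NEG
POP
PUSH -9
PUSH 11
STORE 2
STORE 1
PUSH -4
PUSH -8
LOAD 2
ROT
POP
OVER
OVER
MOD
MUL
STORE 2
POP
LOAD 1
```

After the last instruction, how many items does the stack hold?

PUSH -6 -> -6
PUSH 12 -> -6 12
OVER    -> -6 12 -6
OVER    -> -6 12 -6 12
SUB     -> -6 12 -18
POP     -> -6 12
DUP     -> -6 12 12
SUB     -> -6 0
MUL     -> 0
NEG     -> 0
NEG     -> 0
NEG     -> 0
POP     -> (empty)
PUSH -9 -> -9
PUSH 11 -> -9 11
STORE 2 -> -9
STORE 1 -> (empty)
PUSH -4 -> -4
PUSH -8 -> -4 -8
LOAD 2  -> -4 -8 11
ROT     -> -8 11 -4
POP     -> -8 11
OVER    -> -8 11 -8
OVER    -> -8 11 -8 11
MOD     -> -8 11 -8
MUL     -> -8 -88
STORE 2 -> -8
POP     -> (empty)
LOAD 1  -> -9

1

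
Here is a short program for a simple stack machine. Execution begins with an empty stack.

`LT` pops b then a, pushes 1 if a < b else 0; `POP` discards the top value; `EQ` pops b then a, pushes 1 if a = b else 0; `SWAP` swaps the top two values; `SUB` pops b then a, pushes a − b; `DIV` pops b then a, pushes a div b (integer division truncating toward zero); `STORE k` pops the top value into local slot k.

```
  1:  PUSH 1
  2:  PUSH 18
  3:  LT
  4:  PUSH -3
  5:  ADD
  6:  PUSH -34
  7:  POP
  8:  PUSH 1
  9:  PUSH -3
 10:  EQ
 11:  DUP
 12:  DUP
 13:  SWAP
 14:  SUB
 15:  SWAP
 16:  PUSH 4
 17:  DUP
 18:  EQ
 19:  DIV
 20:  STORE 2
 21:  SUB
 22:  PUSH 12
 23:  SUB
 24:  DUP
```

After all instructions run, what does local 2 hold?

PUSH 1   → [1]
PUSH 18  → [1, 18]
LT       → [1]
PUSH -3  → [1, -3]
ADD      → [-2]
PUSH -34 → [-2, -34]
POP      → [-2]
PUSH 1   → [-2, 1]
PUSH -3  → [-2, 1, -3]
EQ       → [-2, 0]
DUP      → [-2, 0, 0]
DUP      → [-2, 0, 0, 0]
SWAP     → [-2, 0, 0, 0]
SUB      → [-2, 0, 0]
SWAP     → [-2, 0, 0]
PUSH 4   → [-2, 0, 0, 4]
DUP      → [-2, 0, 0, 4, 4]
EQ       → [-2, 0, 0, 1]
DIV      → [-2, 0, 0]
STORE 2  → [-2, 0]
SUB      → [-2]
PUSH 12  → [-2, 12]
SUB      → [-14]
DUP      → [-14, -14]

0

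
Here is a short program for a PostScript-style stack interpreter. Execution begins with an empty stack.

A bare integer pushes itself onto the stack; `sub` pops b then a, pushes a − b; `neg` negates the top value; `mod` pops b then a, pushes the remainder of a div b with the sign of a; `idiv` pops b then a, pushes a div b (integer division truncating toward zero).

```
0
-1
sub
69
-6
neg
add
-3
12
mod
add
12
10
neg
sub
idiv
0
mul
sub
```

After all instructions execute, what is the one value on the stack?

0    -> [0]
-1   -> [0, -1]
sub  -> [1]
69   -> [1, 69]
-6   -> [1, 69, -6]
neg  -> [1, 69, 6]
add  -> [1, 75]
-3   -> [1, 75, -3]
12   -> [1, 75, -3, 12]
mod  -> [1, 75, -3]
add  -> [1, 72]
12   -> [1, 72, 12]
10   -> [1, 72, 12, 10]
neg  -> [1, 72, 12, -10]
sub  -> [1, 72, 22]
idiv -> [1, 3]
0    -> [1, 3, 0]
mul  -> [1, 0]
sub  -> [1]

1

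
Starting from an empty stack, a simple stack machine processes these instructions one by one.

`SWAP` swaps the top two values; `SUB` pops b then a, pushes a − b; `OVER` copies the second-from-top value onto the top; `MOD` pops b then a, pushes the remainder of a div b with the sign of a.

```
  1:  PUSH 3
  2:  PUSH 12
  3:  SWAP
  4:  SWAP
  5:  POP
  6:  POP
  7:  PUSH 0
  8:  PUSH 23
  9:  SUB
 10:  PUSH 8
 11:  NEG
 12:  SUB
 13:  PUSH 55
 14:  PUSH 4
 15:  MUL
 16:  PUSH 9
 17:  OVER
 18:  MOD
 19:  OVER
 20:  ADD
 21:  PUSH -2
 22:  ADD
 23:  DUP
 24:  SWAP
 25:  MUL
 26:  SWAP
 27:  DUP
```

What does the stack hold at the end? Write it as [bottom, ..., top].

[-15, 51529, 220, 220]

PUSH 3  : 3
PUSH 12 : 3 12
SWAP    : 12 3
SWAP    : 3 12
POP     : 3
POP     : (empty)
PUSH 0  : 0
PUSH 23 : 0 23
SUB     : -23
PUSH 8  : -23 8
NEG     : -23 -8
SUB     : -15
PUSH 55 : -15 55
PUSH 4  : -15 55 4
MUL     : -15 220
PUSH 9  : -15 220 9
OVER    : -15 220 9 220
MOD     : -15 220 9
OVER    : -15 220 9 220
ADD     : -15 220 229
PUSH -2 : -15 220 229 -2
ADD     : -15 220 227
DUP     : -15 220 227 227
SWAP    : -15 220 227 227
MUL     : -15 220 51529
SWAP    : -15 51529 220
DUP     : -15 51529 220 220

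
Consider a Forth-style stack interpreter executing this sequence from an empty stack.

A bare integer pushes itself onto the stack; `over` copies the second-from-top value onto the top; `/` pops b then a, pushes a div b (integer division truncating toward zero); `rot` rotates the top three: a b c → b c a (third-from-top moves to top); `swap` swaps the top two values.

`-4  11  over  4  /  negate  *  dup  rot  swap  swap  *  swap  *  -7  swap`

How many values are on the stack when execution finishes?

-4     → [-4]
11     → [-4, 11]
over   → [-4, 11, -4]
4      → [-4, 11, -4, 4]
/      → [-4, 11, -1]
negate → [-4, 11, 1]
*      → [-4, 11]
dup    → [-4, 11, 11]
rot    → [11, 11, -4]
swap   → [11, -4, 11]
swap   → [11, 11, -4]
*      → [11, -44]
swap   → [-44, 11]
*      → [-484]
-7     → [-484, -7]
swap   → [-7, -484]

2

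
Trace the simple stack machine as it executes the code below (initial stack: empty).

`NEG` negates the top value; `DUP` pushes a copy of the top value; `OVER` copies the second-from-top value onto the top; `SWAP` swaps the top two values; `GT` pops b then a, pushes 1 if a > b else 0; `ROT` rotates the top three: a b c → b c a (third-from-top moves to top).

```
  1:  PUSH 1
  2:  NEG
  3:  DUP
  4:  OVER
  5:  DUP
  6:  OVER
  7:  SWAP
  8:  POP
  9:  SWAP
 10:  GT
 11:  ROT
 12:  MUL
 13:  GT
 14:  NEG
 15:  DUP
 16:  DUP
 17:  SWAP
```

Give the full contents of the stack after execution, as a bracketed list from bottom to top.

PUSH 1 : 1
NEG    : -1
DUP    : -1 -1
OVER   : -1 -1 -1
DUP    : -1 -1 -1 -1
OVER   : -1 -1 -1 -1 -1
SWAP   : -1 -1 -1 -1 -1
POP    : -1 -1 -1 -1
SWAP   : -1 -1 -1 -1
GT     : -1 -1 0
ROT    : -1 0 -1
MUL    : -1 0
GT     : 0
NEG    : 0
DUP    : 0 0
DUP    : 0 0 0
SWAP   : 0 0 0

[0, 0, 0]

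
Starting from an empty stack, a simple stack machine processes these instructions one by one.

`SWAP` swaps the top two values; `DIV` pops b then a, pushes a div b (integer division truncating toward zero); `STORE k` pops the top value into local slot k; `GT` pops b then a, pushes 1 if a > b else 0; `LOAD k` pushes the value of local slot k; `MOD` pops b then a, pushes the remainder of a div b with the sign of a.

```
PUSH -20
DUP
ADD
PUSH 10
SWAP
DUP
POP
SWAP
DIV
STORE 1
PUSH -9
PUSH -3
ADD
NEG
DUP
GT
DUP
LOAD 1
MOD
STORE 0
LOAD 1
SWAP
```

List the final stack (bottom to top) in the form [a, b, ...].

[-4, 0]

PUSH -20 : -20
DUP      : -20 -20
ADD      : -40
PUSH 10  : -40 10
SWAP     : 10 -40
DUP      : 10 -40 -40
POP      : 10 -40
SWAP     : -40 10
DIV      : -4
STORE 1  : (empty)
PUSH -9  : -9
PUSH -3  : -9 -3
ADD      : -12
NEG      : 12
DUP      : 12 12
GT       : 0
DUP      : 0 0
LOAD 1   : 0 0 -4
MOD      : 0 0
STORE 0  : 0
LOAD 1   : 0 -4
SWAP     : -4 0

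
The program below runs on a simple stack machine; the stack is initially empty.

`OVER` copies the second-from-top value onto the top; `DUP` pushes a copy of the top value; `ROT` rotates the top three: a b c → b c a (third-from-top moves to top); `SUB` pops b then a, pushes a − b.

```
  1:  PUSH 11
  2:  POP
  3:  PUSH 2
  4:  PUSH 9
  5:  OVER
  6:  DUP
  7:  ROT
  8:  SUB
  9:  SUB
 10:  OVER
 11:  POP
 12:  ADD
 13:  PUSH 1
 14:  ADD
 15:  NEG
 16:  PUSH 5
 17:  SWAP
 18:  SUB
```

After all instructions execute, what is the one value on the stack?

PUSH 11  11
POP      (empty)
PUSH 2   2
PUSH 9   2 9
OVER     2 9 2
DUP      2 9 2 2
ROT      2 2 2 9
SUB      2 2 -7
SUB      2 9
OVER     2 9 2
POP      2 9
ADD      11
PUSH 1   11 1
ADD      12
NEG      -12
PUSH 5   -12 5
SWAP     5 -12
SUB      17

17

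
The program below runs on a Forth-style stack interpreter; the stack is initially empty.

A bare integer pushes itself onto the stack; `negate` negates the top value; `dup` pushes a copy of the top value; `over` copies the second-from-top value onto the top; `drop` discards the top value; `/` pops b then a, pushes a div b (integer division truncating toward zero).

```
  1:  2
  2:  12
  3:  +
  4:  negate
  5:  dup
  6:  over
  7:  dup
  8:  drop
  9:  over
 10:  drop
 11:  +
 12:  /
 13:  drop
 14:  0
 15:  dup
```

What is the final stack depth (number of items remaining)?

2

2       2
12      2 12
+       14
negate  -14
dup     -14 -14
over    -14 -14 -14
dup     -14 -14 -14 -14
drop    -14 -14 -14
over    -14 -14 -14 -14
drop    -14 -14 -14
+       -14 -28
/       0
drop    (empty)
0       0
dup     0 0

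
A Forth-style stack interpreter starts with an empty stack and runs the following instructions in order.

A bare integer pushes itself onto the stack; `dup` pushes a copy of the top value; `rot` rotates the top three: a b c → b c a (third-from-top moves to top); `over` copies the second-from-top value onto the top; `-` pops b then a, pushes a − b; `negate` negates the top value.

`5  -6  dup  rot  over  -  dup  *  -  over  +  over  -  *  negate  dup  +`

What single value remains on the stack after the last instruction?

5      → [5]
-6     → [5, -6]
dup    → [5, -6, -6]
rot    → [-6, -6, 5]
over   → [-6, -6, 5, -6]
-      → [-6, -6, 11]
dup    → [-6, -6, 11, 11]
*      → [-6, -6, 121]
-      → [-6, -127]
over   → [-6, -127, -6]
+      → [-6, -133]
over   → [-6, -133, -6]
-      → [-6, -127]
*      → [762]
negate → [-762]
dup    → [-762, -762]
+      → [-1524]

-1524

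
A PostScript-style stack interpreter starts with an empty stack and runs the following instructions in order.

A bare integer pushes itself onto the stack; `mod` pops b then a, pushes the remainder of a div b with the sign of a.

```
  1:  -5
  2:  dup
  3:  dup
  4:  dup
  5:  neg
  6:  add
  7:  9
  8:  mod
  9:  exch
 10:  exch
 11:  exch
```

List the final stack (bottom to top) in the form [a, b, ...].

-5    -5
dup   -5 -5
dup   -5 -5 -5
dup   -5 -5 -5 -5
neg   -5 -5 -5 5
add   -5 -5 0
9     -5 -5 0 9
mod   -5 -5 0
exch  -5 0 -5
exch  -5 -5 0
exch  -5 0 -5

[-5, 0, -5]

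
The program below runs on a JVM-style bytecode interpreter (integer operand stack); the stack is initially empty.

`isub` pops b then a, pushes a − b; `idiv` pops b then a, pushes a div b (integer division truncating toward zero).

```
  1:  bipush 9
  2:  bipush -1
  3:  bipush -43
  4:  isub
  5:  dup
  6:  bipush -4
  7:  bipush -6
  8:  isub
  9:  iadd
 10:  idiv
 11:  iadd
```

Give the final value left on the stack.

bipush 9    [9]
bipush -1   [9, -1]
bipush -43  [9, -1, -43]
isub        [9, 42]
dup         [9, 42, 42]
bipush -4   [9, 42, 42, -4]
bipush -6   [9, 42, 42, -4, -6]
isub        [9, 42, 42, 2]
iadd        [9, 42, 44]
idiv        [9, 0]
iadd        [9]

9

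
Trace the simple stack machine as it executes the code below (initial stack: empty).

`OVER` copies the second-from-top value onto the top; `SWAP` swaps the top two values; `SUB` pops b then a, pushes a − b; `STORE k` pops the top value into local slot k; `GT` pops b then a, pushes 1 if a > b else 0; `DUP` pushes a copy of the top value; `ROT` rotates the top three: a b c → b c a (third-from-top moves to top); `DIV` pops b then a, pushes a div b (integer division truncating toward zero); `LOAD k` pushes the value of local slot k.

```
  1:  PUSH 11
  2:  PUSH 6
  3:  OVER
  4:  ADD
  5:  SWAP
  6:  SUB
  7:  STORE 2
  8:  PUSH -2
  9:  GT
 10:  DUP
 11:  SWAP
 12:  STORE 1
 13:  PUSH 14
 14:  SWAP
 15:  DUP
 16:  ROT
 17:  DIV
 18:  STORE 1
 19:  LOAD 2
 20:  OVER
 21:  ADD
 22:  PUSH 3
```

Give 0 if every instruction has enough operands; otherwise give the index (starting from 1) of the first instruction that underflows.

PUSH 11 -> [11]
PUSH 6  -> [11, 6]
OVER    -> [11, 6, 11]
ADD     -> [11, 17]
SWAP    -> [17, 11]
SUB     -> [6]
STORE 2 -> []
PUSH -2 -> [-2]
GT  — needs 2 operands, stack has 1 → underflow

9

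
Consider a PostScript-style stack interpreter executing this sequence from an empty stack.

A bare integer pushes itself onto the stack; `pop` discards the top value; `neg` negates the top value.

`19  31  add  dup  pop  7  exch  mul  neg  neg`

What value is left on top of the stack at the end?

19   : 19
31   : 19 31
add  : 50
dup  : 50 50
pop  : 50
7    : 50 7
exch : 7 50
mul  : 350
neg  : -350
neg  : 350

350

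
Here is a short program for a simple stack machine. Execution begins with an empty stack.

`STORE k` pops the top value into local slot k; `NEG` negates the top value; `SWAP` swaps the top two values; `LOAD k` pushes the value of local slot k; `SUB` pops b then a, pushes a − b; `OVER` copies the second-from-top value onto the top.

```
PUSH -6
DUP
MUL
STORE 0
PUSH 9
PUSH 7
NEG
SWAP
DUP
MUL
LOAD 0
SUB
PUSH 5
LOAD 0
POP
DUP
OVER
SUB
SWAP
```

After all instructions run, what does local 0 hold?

36

PUSH -6 -> [-6]
DUP     -> [-6, -6]
MUL     -> [36]
STORE 0 -> []
PUSH 9  -> [9]
PUSH 7  -> [9, 7]
NEG     -> [9, -7]
SWAP    -> [-7, 9]
DUP     -> [-7, 9, 9]
MUL     -> [-7, 81]
LOAD 0  -> [-7, 81, 36]
SUB     -> [-7, 45]
PUSH 5  -> [-7, 45, 5]
LOAD 0  -> [-7, 45, 5, 36]
POP     -> [-7, 45, 5]
DUP     -> [-7, 45, 5, 5]
OVER    -> [-7, 45, 5, 5, 5]
SUB     -> [-7, 45, 5, 0]
SWAP    -> [-7, 45, 0, 5]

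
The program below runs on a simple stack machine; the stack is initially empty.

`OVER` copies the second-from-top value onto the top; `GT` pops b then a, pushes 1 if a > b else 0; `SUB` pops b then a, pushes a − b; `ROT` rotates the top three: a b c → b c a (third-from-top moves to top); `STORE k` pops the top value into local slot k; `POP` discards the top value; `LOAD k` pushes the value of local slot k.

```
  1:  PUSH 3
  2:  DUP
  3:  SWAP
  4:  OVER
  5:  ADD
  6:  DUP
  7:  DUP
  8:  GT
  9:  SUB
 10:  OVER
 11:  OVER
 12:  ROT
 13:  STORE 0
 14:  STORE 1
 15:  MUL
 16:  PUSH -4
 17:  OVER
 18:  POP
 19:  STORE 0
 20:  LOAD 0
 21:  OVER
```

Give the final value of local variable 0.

PUSH 3  → [3]
DUP     → [3, 3]
SWAP    → [3, 3]
OVER    → [3, 3, 3]
ADD     → [3, 6]
DUP     → [3, 6, 6]
DUP     → [3, 6, 6, 6]
GT      → [3, 6, 0]
SUB     → [3, 6]
OVER    → [3, 6, 3]
OVER    → [3, 6, 3, 6]
ROT     → [3, 3, 6, 6]
STORE 0 → [3, 3, 6]
STORE 1 → [3, 3]
MUL     → [9]
PUSH -4 → [9, -4]
OVER    → [9, -4, 9]
POP     → [9, -4]
STORE 0 → [9]
LOAD 0  → [9, -4]
OVER    → [9, -4, 9]

-4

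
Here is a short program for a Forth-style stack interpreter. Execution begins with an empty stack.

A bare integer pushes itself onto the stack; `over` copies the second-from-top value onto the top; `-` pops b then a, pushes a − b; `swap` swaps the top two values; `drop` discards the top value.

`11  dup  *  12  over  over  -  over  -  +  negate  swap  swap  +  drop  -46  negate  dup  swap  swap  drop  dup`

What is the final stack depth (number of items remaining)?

2

11     : 11
dup    : 11 11
*      : 121
12     : 121 12
over   : 121 12 121
over   : 121 12 121 12
-      : 121 12 109
over   : 121 12 109 12
-      : 121 12 97
+      : 121 109
negate : 121 -109
swap   : -109 121
swap   : 121 -109
+      : 12
drop   : (empty)
-46    : -46
negate : 46
dup    : 46 46
swap   : 46 46
swap   : 46 46
drop   : 46
dup    : 46 46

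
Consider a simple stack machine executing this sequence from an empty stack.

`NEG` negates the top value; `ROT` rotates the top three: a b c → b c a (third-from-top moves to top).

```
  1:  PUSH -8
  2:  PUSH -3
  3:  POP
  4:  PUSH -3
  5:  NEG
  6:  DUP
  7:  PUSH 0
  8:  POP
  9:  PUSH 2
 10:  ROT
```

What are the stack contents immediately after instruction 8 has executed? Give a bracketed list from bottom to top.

PUSH -8  [-8]
PUSH -3  [-8, -3]
POP      [-8]
PUSH -3  [-8, -3]
NEG      [-8, 3]
DUP      [-8, 3, 3]
PUSH 0   [-8, 3, 3, 0]
POP      [-8, 3, 3]

[-8, 3, 3]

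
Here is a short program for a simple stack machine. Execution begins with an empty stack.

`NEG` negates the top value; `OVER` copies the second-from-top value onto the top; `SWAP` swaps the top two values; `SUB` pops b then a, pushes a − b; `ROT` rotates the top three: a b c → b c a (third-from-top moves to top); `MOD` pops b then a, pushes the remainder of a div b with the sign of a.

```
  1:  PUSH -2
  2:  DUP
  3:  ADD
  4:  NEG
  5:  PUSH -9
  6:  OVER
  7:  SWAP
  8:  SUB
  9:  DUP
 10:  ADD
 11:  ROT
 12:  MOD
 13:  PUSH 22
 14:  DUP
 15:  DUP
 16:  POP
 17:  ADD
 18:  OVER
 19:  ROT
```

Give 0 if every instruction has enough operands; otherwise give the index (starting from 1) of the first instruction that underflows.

11

PUSH -2 → -2
DUP     → -2 -2
ADD     → -4
NEG     → 4
PUSH -9 → 4 -9
OVER    → 4 -9 4
SWAP    → 4 4 -9
SUB     → 4 13
DUP     → 4 13 13
ADD     → 4 26
ROT  — needs 3 operands, stack has 2 → underflow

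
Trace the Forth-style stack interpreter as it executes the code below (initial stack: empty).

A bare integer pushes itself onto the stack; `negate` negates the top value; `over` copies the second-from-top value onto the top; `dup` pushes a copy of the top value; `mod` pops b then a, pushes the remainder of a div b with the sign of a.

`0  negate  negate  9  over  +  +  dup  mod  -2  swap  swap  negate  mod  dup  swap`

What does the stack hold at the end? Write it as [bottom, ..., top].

0       0
negate  0
negate  0
9       0 9
over    0 9 0
+       0 9
+       9
dup     9 9
mod     0
-2      0 -2
swap    -2 0
swap    0 -2
negate  0 2
mod     0
dup     0 0
swap    0 0

[0, 0]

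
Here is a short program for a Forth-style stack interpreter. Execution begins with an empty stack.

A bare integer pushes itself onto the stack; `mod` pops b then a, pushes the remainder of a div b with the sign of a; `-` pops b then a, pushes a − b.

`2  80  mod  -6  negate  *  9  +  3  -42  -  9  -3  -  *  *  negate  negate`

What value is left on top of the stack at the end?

2      → [2]
80     → [2, 80]
mod    → [2]
-6     → [2, -6]
negate → [2, 6]
*      → [12]
9      → [12, 9]
+      → [21]
3      → [21, 3]
-42    → [21, 3, -42]
-      → [21, 45]
9      → [21, 45, 9]
-3     → [21, 45, 9, -3]
-      → [21, 45, 12]
*      → [21, 540]
*      → [11340]
negate → [-11340]
negate → [11340]

11340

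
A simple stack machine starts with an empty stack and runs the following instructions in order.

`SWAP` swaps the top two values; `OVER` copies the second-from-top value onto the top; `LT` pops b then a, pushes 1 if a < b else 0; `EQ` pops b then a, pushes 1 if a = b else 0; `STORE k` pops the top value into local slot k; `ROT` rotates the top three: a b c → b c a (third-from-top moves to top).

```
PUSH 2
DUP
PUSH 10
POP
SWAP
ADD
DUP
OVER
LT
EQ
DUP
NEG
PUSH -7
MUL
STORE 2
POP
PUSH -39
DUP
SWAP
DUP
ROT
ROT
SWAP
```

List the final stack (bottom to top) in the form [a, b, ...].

[-39, -39, -39]

PUSH 2   : 2
DUP      : 2 2
PUSH 10  : 2 2 10
POP      : 2 2
SWAP     : 2 2
ADD      : 4
DUP      : 4 4
OVER     : 4 4 4
LT       : 4 0
EQ       : 0
DUP      : 0 0
NEG      : 0 0
PUSH -7  : 0 0 -7
MUL      : 0 0
STORE 2  : 0
POP      : (empty)
PUSH -39 : -39
DUP      : -39 -39
SWAP     : -39 -39
DUP      : -39 -39 -39
ROT      : -39 -39 -39
ROT      : -39 -39 -39
SWAP     : -39 -39 -39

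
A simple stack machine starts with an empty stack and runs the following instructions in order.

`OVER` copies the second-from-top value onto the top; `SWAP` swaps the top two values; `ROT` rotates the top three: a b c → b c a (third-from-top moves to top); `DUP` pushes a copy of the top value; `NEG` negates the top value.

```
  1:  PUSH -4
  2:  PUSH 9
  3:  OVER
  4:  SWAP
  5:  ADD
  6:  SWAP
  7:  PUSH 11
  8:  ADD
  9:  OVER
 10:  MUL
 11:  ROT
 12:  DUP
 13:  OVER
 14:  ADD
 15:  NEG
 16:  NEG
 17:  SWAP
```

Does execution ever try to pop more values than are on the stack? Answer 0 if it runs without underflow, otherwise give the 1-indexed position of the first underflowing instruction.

11

PUSH -4  [-4]
PUSH 9   [-4, 9]
OVER     [-4, 9, -4]
SWAP     [-4, -4, 9]
ADD      [-4, 5]
SWAP     [5, -4]
PUSH 11  [5, -4, 11]
ADD      [5, 7]
OVER     [5, 7, 5]
MUL      [5, 35]
ROT  — needs 3 operands, stack has 2 → underflow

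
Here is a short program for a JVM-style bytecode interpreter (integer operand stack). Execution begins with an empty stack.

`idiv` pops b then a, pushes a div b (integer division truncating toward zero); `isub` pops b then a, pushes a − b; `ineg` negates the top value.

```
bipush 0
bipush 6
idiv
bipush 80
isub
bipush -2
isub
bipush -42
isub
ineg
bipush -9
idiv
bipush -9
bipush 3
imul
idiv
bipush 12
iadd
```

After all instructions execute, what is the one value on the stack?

bipush 0   → 0
bipush 6   → 0 6
idiv       → 0
bipush 80  → 0 80
isub       → -80
bipush -2  → -80 -2
isub       → -78
bipush -42 → -78 -42
isub       → -36
ineg       → 36
bipush -9  → 36 -9
idiv       → -4
bipush -9  → -4 -9
bipush 3   → -4 -9 3
imul       → -4 -27
idiv       → 0
bipush 12  → 0 12
iadd       → 12

12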